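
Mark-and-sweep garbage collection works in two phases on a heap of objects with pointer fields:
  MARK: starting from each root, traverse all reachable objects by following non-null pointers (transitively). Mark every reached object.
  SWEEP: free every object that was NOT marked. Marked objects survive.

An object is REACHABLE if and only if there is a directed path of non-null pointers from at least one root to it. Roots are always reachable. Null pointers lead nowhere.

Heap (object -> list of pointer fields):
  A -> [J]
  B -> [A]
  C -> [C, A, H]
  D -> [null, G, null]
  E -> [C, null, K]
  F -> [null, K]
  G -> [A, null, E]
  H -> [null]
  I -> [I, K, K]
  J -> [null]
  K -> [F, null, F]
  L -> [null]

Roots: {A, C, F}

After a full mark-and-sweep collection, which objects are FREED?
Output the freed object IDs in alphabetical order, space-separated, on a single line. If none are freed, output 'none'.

Answer: B D E G I L

Derivation:
Roots: A C F
Mark A: refs=J, marked=A
Mark C: refs=C A H, marked=A C
Mark F: refs=null K, marked=A C F
Mark J: refs=null, marked=A C F J
Mark H: refs=null, marked=A C F H J
Mark K: refs=F null F, marked=A C F H J K
Unmarked (collected): B D E G I L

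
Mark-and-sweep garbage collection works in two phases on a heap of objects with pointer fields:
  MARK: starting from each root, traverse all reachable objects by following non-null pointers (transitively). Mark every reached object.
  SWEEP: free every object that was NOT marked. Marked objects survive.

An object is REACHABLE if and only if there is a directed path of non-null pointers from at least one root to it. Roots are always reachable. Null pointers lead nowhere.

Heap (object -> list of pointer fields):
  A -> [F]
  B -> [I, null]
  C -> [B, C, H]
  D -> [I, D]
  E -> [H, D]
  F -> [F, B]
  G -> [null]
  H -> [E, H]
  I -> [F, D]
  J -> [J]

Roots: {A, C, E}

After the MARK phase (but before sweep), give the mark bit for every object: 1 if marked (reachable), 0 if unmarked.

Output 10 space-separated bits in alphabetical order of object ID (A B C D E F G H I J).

Answer: 1 1 1 1 1 1 0 1 1 0

Derivation:
Roots: A C E
Mark A: refs=F, marked=A
Mark C: refs=B C H, marked=A C
Mark E: refs=H D, marked=A C E
Mark F: refs=F B, marked=A C E F
Mark B: refs=I null, marked=A B C E F
Mark H: refs=E H, marked=A B C E F H
Mark D: refs=I D, marked=A B C D E F H
Mark I: refs=F D, marked=A B C D E F H I
Unmarked (collected): G J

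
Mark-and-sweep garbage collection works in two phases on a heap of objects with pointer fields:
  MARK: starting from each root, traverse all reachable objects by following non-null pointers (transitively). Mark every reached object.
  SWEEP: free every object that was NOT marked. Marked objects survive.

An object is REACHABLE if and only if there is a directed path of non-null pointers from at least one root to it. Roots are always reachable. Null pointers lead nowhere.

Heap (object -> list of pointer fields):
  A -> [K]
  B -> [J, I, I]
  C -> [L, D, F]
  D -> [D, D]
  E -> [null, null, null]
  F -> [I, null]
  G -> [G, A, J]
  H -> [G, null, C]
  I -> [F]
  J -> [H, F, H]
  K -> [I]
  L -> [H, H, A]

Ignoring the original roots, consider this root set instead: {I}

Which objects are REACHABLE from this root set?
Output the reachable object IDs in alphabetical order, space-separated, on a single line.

Answer: F I

Derivation:
Roots: I
Mark I: refs=F, marked=I
Mark F: refs=I null, marked=F I
Unmarked (collected): A B C D E G H J K L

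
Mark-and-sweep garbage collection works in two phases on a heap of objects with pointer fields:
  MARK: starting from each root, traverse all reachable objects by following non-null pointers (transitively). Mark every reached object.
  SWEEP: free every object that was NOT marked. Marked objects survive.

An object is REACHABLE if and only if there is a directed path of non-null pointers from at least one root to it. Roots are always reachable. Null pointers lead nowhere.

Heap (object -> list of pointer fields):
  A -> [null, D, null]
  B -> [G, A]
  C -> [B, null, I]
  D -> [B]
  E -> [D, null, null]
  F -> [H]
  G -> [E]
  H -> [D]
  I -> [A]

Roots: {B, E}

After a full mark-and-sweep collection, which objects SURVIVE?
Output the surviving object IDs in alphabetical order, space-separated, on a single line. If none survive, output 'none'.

Roots: B E
Mark B: refs=G A, marked=B
Mark E: refs=D null null, marked=B E
Mark G: refs=E, marked=B E G
Mark A: refs=null D null, marked=A B E G
Mark D: refs=B, marked=A B D E G
Unmarked (collected): C F H I

Answer: A B D E G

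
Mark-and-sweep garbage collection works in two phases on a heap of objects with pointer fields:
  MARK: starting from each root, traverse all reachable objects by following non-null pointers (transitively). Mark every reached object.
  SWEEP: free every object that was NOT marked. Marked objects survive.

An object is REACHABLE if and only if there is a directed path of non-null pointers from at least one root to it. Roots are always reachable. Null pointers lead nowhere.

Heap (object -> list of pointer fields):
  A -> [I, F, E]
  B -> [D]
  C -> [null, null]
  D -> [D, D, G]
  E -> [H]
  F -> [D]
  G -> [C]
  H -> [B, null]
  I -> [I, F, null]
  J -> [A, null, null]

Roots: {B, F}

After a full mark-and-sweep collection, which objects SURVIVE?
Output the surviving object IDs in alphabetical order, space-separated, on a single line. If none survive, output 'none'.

Roots: B F
Mark B: refs=D, marked=B
Mark F: refs=D, marked=B F
Mark D: refs=D D G, marked=B D F
Mark G: refs=C, marked=B D F G
Mark C: refs=null null, marked=B C D F G
Unmarked (collected): A E H I J

Answer: B C D F G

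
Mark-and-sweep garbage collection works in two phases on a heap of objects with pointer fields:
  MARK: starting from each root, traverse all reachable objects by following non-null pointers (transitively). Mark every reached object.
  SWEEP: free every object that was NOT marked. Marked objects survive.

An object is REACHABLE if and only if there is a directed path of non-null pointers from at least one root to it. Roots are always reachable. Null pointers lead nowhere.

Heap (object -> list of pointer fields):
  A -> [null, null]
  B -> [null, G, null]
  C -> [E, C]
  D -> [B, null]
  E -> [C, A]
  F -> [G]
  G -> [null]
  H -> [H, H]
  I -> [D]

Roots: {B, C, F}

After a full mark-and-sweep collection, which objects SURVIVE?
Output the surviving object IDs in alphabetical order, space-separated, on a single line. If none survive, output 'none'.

Roots: B C F
Mark B: refs=null G null, marked=B
Mark C: refs=E C, marked=B C
Mark F: refs=G, marked=B C F
Mark G: refs=null, marked=B C F G
Mark E: refs=C A, marked=B C E F G
Mark A: refs=null null, marked=A B C E F G
Unmarked (collected): D H I

Answer: A B C E F G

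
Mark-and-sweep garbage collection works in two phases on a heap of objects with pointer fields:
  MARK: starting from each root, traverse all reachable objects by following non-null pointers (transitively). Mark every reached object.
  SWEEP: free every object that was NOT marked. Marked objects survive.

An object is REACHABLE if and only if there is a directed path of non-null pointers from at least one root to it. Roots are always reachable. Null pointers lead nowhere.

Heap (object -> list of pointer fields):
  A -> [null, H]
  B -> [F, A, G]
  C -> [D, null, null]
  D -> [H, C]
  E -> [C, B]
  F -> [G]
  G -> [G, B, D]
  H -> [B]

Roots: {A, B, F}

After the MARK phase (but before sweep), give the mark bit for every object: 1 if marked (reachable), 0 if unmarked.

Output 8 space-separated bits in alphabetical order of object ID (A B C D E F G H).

Answer: 1 1 1 1 0 1 1 1

Derivation:
Roots: A B F
Mark A: refs=null H, marked=A
Mark B: refs=F A G, marked=A B
Mark F: refs=G, marked=A B F
Mark H: refs=B, marked=A B F H
Mark G: refs=G B D, marked=A B F G H
Mark D: refs=H C, marked=A B D F G H
Mark C: refs=D null null, marked=A B C D F G H
Unmarked (collected): E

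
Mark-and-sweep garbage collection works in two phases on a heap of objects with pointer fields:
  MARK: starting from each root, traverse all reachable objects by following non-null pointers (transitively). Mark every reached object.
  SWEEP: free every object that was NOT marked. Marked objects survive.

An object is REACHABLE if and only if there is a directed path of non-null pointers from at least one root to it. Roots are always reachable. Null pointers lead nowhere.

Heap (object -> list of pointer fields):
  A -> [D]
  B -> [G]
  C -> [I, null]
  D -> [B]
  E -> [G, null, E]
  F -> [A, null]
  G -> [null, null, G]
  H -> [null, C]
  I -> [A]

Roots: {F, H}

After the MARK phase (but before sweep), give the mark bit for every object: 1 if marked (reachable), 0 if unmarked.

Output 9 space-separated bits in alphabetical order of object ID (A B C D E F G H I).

Roots: F H
Mark F: refs=A null, marked=F
Mark H: refs=null C, marked=F H
Mark A: refs=D, marked=A F H
Mark C: refs=I null, marked=A C F H
Mark D: refs=B, marked=A C D F H
Mark I: refs=A, marked=A C D F H I
Mark B: refs=G, marked=A B C D F H I
Mark G: refs=null null G, marked=A B C D F G H I
Unmarked (collected): E

Answer: 1 1 1 1 0 1 1 1 1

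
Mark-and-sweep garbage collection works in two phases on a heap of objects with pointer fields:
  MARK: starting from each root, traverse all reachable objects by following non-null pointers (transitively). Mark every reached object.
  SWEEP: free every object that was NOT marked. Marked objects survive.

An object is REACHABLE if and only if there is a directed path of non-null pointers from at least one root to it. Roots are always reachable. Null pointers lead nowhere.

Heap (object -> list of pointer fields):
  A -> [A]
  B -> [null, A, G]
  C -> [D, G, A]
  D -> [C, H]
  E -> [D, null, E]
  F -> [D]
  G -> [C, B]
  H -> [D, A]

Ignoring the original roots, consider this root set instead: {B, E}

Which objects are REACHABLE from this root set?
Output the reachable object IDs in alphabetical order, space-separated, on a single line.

Roots: B E
Mark B: refs=null A G, marked=B
Mark E: refs=D null E, marked=B E
Mark A: refs=A, marked=A B E
Mark G: refs=C B, marked=A B E G
Mark D: refs=C H, marked=A B D E G
Mark C: refs=D G A, marked=A B C D E G
Mark H: refs=D A, marked=A B C D E G H
Unmarked (collected): F

Answer: A B C D E G H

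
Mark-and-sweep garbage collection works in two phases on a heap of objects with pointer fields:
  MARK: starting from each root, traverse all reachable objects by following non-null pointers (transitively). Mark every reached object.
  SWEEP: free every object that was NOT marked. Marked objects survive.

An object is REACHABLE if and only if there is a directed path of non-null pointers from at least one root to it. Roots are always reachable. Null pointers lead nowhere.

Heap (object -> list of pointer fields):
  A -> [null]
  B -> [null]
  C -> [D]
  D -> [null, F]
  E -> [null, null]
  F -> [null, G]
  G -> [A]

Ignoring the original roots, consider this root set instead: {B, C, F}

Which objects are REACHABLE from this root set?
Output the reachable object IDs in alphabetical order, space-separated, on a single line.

Roots: B C F
Mark B: refs=null, marked=B
Mark C: refs=D, marked=B C
Mark F: refs=null G, marked=B C F
Mark D: refs=null F, marked=B C D F
Mark G: refs=A, marked=B C D F G
Mark A: refs=null, marked=A B C D F G
Unmarked (collected): E

Answer: A B C D F G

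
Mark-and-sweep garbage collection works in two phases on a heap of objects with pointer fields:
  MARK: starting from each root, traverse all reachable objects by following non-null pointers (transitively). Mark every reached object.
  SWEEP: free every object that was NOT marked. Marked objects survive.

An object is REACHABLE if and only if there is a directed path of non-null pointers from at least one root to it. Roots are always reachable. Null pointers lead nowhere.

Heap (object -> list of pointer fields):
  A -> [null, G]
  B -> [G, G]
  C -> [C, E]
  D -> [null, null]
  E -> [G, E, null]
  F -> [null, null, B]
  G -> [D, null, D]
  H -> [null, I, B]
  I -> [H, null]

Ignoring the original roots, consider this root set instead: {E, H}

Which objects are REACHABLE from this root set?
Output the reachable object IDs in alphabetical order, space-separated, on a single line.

Answer: B D E G H I

Derivation:
Roots: E H
Mark E: refs=G E null, marked=E
Mark H: refs=null I B, marked=E H
Mark G: refs=D null D, marked=E G H
Mark I: refs=H null, marked=E G H I
Mark B: refs=G G, marked=B E G H I
Mark D: refs=null null, marked=B D E G H I
Unmarked (collected): A C F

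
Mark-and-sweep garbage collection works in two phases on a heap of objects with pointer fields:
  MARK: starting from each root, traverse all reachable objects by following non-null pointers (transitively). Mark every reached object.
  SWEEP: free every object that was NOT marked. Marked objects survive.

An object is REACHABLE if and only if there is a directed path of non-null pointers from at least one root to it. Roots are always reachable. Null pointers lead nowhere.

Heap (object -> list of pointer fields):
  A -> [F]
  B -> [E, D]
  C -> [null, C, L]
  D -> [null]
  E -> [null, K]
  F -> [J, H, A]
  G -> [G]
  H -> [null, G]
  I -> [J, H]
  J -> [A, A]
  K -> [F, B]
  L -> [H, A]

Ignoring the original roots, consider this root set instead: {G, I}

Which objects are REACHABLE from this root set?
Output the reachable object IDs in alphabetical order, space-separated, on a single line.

Roots: G I
Mark G: refs=G, marked=G
Mark I: refs=J H, marked=G I
Mark J: refs=A A, marked=G I J
Mark H: refs=null G, marked=G H I J
Mark A: refs=F, marked=A G H I J
Mark F: refs=J H A, marked=A F G H I J
Unmarked (collected): B C D E K L

Answer: A F G H I J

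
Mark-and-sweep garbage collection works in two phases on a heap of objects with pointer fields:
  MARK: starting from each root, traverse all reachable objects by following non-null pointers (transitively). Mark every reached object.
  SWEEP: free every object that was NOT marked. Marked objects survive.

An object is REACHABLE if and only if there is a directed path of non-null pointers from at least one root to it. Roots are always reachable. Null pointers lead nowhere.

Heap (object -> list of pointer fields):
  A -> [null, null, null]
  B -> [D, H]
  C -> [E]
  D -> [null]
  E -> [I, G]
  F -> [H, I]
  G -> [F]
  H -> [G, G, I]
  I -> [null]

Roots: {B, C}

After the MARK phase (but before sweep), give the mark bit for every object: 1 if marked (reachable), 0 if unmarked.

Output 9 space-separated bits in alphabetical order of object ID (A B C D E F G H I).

Roots: B C
Mark B: refs=D H, marked=B
Mark C: refs=E, marked=B C
Mark D: refs=null, marked=B C D
Mark H: refs=G G I, marked=B C D H
Mark E: refs=I G, marked=B C D E H
Mark G: refs=F, marked=B C D E G H
Mark I: refs=null, marked=B C D E G H I
Mark F: refs=H I, marked=B C D E F G H I
Unmarked (collected): A

Answer: 0 1 1 1 1 1 1 1 1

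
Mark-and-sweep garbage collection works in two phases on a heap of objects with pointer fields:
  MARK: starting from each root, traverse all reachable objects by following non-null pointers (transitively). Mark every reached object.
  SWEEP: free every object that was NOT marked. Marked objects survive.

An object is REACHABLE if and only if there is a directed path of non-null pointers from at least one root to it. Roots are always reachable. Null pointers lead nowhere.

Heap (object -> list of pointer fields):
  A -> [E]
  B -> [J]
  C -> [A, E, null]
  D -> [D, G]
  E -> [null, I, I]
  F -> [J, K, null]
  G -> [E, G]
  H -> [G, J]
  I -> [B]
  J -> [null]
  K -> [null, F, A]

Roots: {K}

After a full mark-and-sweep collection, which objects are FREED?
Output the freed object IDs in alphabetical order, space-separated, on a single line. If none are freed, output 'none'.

Answer: C D G H

Derivation:
Roots: K
Mark K: refs=null F A, marked=K
Mark F: refs=J K null, marked=F K
Mark A: refs=E, marked=A F K
Mark J: refs=null, marked=A F J K
Mark E: refs=null I I, marked=A E F J K
Mark I: refs=B, marked=A E F I J K
Mark B: refs=J, marked=A B E F I J K
Unmarked (collected): C D G H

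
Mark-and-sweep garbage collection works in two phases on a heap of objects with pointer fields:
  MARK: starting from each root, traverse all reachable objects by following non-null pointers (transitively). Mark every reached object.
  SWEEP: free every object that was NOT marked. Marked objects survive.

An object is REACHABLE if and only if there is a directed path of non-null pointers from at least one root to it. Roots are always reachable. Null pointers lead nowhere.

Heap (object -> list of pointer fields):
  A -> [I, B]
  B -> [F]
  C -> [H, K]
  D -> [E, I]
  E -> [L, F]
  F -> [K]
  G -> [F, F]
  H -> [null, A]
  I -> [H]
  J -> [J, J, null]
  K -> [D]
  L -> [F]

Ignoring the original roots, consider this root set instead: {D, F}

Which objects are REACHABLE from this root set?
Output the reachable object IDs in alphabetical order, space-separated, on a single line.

Roots: D F
Mark D: refs=E I, marked=D
Mark F: refs=K, marked=D F
Mark E: refs=L F, marked=D E F
Mark I: refs=H, marked=D E F I
Mark K: refs=D, marked=D E F I K
Mark L: refs=F, marked=D E F I K L
Mark H: refs=null A, marked=D E F H I K L
Mark A: refs=I B, marked=A D E F H I K L
Mark B: refs=F, marked=A B D E F H I K L
Unmarked (collected): C G J

Answer: A B D E F H I K L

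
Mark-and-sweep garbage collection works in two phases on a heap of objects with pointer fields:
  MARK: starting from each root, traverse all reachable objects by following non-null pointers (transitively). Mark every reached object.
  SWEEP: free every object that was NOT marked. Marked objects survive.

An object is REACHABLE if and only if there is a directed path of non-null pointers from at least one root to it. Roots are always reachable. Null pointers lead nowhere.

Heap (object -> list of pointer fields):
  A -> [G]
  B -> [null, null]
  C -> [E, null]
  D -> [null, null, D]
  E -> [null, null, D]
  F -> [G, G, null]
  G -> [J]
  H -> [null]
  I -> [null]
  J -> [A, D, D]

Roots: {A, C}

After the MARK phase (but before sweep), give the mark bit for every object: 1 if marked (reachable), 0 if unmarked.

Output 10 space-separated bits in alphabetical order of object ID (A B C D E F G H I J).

Answer: 1 0 1 1 1 0 1 0 0 1

Derivation:
Roots: A C
Mark A: refs=G, marked=A
Mark C: refs=E null, marked=A C
Mark G: refs=J, marked=A C G
Mark E: refs=null null D, marked=A C E G
Mark J: refs=A D D, marked=A C E G J
Mark D: refs=null null D, marked=A C D E G J
Unmarked (collected): B F H I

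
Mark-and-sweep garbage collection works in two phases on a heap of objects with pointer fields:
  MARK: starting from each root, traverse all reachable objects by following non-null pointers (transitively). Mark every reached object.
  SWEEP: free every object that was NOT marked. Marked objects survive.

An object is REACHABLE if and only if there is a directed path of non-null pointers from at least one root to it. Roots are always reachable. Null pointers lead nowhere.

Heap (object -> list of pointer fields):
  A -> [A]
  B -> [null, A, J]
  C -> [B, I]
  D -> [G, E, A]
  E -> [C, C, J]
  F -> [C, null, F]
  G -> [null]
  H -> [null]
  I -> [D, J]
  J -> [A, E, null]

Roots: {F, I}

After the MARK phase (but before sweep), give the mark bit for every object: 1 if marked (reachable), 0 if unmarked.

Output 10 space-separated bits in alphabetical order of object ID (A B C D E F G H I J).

Answer: 1 1 1 1 1 1 1 0 1 1

Derivation:
Roots: F I
Mark F: refs=C null F, marked=F
Mark I: refs=D J, marked=F I
Mark C: refs=B I, marked=C F I
Mark D: refs=G E A, marked=C D F I
Mark J: refs=A E null, marked=C D F I J
Mark B: refs=null A J, marked=B C D F I J
Mark G: refs=null, marked=B C D F G I J
Mark E: refs=C C J, marked=B C D E F G I J
Mark A: refs=A, marked=A B C D E F G I J
Unmarked (collected): H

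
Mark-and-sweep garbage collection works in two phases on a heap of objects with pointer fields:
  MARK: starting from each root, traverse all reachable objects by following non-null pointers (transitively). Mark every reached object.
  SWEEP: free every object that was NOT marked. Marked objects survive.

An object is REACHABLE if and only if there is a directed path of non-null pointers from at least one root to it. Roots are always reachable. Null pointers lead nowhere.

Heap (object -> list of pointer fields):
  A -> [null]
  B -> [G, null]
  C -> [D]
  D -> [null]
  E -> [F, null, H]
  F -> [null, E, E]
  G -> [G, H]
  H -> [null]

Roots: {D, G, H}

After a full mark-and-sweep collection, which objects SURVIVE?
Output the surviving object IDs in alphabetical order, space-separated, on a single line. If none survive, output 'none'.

Answer: D G H

Derivation:
Roots: D G H
Mark D: refs=null, marked=D
Mark G: refs=G H, marked=D G
Mark H: refs=null, marked=D G H
Unmarked (collected): A B C E F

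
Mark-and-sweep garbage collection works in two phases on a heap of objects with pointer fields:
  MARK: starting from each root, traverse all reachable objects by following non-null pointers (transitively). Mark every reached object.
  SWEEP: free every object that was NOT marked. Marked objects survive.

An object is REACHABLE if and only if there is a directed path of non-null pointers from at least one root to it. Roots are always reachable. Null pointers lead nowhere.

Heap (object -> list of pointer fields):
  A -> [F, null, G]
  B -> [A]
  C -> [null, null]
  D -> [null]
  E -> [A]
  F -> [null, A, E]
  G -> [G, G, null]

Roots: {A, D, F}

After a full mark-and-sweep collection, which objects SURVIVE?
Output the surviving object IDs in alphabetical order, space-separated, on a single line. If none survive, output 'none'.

Answer: A D E F G

Derivation:
Roots: A D F
Mark A: refs=F null G, marked=A
Mark D: refs=null, marked=A D
Mark F: refs=null A E, marked=A D F
Mark G: refs=G G null, marked=A D F G
Mark E: refs=A, marked=A D E F G
Unmarked (collected): B C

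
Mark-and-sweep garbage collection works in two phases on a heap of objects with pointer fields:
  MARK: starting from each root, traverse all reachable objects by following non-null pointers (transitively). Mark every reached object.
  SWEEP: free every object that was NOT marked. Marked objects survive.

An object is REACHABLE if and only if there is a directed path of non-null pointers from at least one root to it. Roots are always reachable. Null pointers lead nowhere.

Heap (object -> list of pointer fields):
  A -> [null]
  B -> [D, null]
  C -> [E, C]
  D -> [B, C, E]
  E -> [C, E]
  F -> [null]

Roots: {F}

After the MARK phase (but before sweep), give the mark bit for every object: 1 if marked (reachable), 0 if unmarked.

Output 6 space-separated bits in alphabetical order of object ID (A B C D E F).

Answer: 0 0 0 0 0 1

Derivation:
Roots: F
Mark F: refs=null, marked=F
Unmarked (collected): A B C D E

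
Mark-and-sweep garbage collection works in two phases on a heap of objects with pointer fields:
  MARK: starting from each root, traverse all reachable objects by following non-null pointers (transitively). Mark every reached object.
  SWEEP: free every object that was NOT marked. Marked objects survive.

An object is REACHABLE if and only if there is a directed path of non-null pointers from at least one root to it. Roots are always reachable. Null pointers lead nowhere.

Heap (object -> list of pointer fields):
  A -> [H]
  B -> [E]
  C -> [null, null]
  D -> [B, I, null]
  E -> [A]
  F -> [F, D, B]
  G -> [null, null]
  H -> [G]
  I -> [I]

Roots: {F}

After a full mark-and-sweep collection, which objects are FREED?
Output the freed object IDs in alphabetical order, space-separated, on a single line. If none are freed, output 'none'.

Answer: C

Derivation:
Roots: F
Mark F: refs=F D B, marked=F
Mark D: refs=B I null, marked=D F
Mark B: refs=E, marked=B D F
Mark I: refs=I, marked=B D F I
Mark E: refs=A, marked=B D E F I
Mark A: refs=H, marked=A B D E F I
Mark H: refs=G, marked=A B D E F H I
Mark G: refs=null null, marked=A B D E F G H I
Unmarked (collected): C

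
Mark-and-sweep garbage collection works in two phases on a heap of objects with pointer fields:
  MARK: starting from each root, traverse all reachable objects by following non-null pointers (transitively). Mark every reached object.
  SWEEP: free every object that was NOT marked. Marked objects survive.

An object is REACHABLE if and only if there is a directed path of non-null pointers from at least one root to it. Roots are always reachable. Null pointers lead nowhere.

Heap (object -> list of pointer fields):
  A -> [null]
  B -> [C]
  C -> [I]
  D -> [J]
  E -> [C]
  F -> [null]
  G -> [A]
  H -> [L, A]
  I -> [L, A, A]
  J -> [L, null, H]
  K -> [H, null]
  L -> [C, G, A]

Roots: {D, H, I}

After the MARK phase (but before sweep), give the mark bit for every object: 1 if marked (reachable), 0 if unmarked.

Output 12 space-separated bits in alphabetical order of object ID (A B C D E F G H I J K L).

Roots: D H I
Mark D: refs=J, marked=D
Mark H: refs=L A, marked=D H
Mark I: refs=L A A, marked=D H I
Mark J: refs=L null H, marked=D H I J
Mark L: refs=C G A, marked=D H I J L
Mark A: refs=null, marked=A D H I J L
Mark C: refs=I, marked=A C D H I J L
Mark G: refs=A, marked=A C D G H I J L
Unmarked (collected): B E F K

Answer: 1 0 1 1 0 0 1 1 1 1 0 1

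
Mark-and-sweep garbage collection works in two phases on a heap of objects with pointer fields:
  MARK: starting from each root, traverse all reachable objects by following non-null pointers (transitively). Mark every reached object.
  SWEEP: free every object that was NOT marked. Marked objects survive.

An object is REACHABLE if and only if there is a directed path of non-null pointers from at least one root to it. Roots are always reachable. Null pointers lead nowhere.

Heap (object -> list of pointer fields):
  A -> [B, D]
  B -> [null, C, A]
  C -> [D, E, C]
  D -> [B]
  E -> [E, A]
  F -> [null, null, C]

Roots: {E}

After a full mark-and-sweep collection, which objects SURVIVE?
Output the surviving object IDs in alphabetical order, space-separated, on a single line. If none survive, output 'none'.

Roots: E
Mark E: refs=E A, marked=E
Mark A: refs=B D, marked=A E
Mark B: refs=null C A, marked=A B E
Mark D: refs=B, marked=A B D E
Mark C: refs=D E C, marked=A B C D E
Unmarked (collected): F

Answer: A B C D E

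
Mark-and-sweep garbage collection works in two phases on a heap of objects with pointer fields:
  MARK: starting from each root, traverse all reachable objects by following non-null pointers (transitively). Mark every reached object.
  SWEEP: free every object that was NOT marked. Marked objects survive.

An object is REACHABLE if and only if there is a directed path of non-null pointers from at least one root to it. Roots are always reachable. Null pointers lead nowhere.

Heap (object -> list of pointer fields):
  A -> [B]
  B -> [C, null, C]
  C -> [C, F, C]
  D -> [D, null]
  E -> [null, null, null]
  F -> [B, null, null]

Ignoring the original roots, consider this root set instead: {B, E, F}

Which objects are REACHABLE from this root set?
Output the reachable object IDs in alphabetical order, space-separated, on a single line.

Roots: B E F
Mark B: refs=C null C, marked=B
Mark E: refs=null null null, marked=B E
Mark F: refs=B null null, marked=B E F
Mark C: refs=C F C, marked=B C E F
Unmarked (collected): A D

Answer: B C E F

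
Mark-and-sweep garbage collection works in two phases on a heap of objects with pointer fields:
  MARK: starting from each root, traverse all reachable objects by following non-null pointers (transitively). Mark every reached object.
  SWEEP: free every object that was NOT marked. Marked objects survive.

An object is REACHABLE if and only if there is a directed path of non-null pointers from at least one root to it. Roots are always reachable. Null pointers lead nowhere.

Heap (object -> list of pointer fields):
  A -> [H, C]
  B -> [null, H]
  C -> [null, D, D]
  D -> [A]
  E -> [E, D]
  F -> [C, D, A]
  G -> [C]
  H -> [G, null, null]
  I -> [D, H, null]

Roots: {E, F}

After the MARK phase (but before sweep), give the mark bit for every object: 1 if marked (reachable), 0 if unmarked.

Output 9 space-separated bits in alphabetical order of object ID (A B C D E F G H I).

Answer: 1 0 1 1 1 1 1 1 0

Derivation:
Roots: E F
Mark E: refs=E D, marked=E
Mark F: refs=C D A, marked=E F
Mark D: refs=A, marked=D E F
Mark C: refs=null D D, marked=C D E F
Mark A: refs=H C, marked=A C D E F
Mark H: refs=G null null, marked=A C D E F H
Mark G: refs=C, marked=A C D E F G H
Unmarked (collected): B I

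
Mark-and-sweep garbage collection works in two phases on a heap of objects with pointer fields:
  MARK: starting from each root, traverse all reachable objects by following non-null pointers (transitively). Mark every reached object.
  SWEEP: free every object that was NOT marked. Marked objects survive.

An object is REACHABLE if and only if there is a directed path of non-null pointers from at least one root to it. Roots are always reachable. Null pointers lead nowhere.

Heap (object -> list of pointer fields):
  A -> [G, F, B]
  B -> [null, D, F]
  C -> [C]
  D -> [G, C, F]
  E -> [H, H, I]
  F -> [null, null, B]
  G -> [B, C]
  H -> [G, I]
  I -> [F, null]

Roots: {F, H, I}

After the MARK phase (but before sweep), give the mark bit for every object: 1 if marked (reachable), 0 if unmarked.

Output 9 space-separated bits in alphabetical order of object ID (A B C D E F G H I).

Roots: F H I
Mark F: refs=null null B, marked=F
Mark H: refs=G I, marked=F H
Mark I: refs=F null, marked=F H I
Mark B: refs=null D F, marked=B F H I
Mark G: refs=B C, marked=B F G H I
Mark D: refs=G C F, marked=B D F G H I
Mark C: refs=C, marked=B C D F G H I
Unmarked (collected): A E

Answer: 0 1 1 1 0 1 1 1 1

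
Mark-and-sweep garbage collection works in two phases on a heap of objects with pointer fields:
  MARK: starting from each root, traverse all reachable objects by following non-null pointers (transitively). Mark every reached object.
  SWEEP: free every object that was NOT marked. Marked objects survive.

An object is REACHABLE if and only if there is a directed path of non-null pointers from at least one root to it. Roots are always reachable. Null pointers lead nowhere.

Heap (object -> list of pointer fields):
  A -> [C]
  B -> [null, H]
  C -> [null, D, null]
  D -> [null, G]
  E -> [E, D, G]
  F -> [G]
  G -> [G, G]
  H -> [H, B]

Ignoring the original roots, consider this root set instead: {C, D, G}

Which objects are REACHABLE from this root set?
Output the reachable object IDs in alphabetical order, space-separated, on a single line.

Answer: C D G

Derivation:
Roots: C D G
Mark C: refs=null D null, marked=C
Mark D: refs=null G, marked=C D
Mark G: refs=G G, marked=C D G
Unmarked (collected): A B E F H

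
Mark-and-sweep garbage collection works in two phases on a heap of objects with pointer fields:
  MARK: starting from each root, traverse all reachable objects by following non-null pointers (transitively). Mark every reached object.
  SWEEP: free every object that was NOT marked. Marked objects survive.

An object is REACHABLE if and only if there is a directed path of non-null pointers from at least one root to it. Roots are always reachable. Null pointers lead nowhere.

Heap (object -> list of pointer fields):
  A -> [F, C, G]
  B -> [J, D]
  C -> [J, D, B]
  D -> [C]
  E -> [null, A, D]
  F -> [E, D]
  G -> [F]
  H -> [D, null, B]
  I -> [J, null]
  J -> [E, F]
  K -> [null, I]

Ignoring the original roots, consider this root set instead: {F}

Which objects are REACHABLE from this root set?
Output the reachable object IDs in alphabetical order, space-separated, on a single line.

Roots: F
Mark F: refs=E D, marked=F
Mark E: refs=null A D, marked=E F
Mark D: refs=C, marked=D E F
Mark A: refs=F C G, marked=A D E F
Mark C: refs=J D B, marked=A C D E F
Mark G: refs=F, marked=A C D E F G
Mark J: refs=E F, marked=A C D E F G J
Mark B: refs=J D, marked=A B C D E F G J
Unmarked (collected): H I K

Answer: A B C D E F G J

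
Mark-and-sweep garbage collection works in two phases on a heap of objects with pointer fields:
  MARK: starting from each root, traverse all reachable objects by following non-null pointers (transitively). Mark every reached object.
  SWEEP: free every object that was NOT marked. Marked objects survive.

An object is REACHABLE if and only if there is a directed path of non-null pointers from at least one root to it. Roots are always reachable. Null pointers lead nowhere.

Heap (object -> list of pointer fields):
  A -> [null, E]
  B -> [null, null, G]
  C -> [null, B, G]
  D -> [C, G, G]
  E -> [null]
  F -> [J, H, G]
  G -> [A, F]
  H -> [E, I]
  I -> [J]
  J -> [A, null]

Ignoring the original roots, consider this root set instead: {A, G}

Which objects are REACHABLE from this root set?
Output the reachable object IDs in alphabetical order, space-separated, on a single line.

Roots: A G
Mark A: refs=null E, marked=A
Mark G: refs=A F, marked=A G
Mark E: refs=null, marked=A E G
Mark F: refs=J H G, marked=A E F G
Mark J: refs=A null, marked=A E F G J
Mark H: refs=E I, marked=A E F G H J
Mark I: refs=J, marked=A E F G H I J
Unmarked (collected): B C D

Answer: A E F G H I J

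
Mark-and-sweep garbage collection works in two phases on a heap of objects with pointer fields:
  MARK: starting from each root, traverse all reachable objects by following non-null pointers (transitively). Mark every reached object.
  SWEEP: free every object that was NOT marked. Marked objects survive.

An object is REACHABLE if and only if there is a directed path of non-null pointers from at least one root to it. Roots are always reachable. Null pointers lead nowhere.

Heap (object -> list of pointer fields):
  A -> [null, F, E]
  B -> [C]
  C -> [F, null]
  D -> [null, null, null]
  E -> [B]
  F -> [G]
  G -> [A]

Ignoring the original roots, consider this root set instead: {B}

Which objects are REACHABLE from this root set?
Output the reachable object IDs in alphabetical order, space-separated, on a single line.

Roots: B
Mark B: refs=C, marked=B
Mark C: refs=F null, marked=B C
Mark F: refs=G, marked=B C F
Mark G: refs=A, marked=B C F G
Mark A: refs=null F E, marked=A B C F G
Mark E: refs=B, marked=A B C E F G
Unmarked (collected): D

Answer: A B C E F G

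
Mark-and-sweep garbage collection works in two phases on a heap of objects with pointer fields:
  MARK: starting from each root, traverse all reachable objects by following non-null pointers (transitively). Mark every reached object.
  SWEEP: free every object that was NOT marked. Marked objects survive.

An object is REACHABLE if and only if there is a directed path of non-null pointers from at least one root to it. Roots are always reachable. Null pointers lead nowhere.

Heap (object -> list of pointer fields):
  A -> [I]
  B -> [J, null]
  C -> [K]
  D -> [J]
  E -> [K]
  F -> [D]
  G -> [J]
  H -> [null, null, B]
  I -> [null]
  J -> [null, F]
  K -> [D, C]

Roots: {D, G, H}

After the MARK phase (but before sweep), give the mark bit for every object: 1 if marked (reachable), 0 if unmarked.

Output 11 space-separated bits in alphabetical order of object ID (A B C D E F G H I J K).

Answer: 0 1 0 1 0 1 1 1 0 1 0

Derivation:
Roots: D G H
Mark D: refs=J, marked=D
Mark G: refs=J, marked=D G
Mark H: refs=null null B, marked=D G H
Mark J: refs=null F, marked=D G H J
Mark B: refs=J null, marked=B D G H J
Mark F: refs=D, marked=B D F G H J
Unmarked (collected): A C E I K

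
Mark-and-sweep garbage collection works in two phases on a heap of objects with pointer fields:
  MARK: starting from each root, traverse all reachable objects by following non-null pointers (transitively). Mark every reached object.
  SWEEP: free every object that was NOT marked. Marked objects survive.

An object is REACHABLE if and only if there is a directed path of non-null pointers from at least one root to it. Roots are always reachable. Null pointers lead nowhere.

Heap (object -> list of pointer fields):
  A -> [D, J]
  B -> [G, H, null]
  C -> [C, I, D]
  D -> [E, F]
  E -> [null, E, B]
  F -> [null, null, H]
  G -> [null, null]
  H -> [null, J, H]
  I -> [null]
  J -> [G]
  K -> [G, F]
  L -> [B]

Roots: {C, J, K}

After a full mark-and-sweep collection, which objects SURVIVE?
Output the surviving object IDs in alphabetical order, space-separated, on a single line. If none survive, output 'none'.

Roots: C J K
Mark C: refs=C I D, marked=C
Mark J: refs=G, marked=C J
Mark K: refs=G F, marked=C J K
Mark I: refs=null, marked=C I J K
Mark D: refs=E F, marked=C D I J K
Mark G: refs=null null, marked=C D G I J K
Mark F: refs=null null H, marked=C D F G I J K
Mark E: refs=null E B, marked=C D E F G I J K
Mark H: refs=null J H, marked=C D E F G H I J K
Mark B: refs=G H null, marked=B C D E F G H I J K
Unmarked (collected): A L

Answer: B C D E F G H I J K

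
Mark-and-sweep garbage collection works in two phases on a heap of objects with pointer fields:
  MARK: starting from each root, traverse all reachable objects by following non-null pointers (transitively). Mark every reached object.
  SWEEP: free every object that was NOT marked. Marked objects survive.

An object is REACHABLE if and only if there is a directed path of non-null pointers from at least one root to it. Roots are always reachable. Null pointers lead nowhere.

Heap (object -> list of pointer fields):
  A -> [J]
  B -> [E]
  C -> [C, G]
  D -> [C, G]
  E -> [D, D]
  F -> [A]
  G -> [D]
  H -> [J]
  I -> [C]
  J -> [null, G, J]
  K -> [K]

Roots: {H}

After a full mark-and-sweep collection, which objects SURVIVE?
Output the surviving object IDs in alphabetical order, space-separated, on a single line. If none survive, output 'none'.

Roots: H
Mark H: refs=J, marked=H
Mark J: refs=null G J, marked=H J
Mark G: refs=D, marked=G H J
Mark D: refs=C G, marked=D G H J
Mark C: refs=C G, marked=C D G H J
Unmarked (collected): A B E F I K

Answer: C D G H J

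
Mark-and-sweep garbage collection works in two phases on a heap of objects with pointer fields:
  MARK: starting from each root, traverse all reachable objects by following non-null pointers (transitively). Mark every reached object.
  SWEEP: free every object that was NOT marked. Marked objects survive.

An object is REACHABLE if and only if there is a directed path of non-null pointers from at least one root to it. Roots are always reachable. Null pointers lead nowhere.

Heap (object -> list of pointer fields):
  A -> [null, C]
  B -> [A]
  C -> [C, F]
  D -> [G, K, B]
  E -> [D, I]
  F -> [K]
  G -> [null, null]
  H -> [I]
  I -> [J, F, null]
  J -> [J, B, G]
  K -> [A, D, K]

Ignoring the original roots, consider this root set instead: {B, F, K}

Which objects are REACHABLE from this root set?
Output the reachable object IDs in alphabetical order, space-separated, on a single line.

Answer: A B C D F G K

Derivation:
Roots: B F K
Mark B: refs=A, marked=B
Mark F: refs=K, marked=B F
Mark K: refs=A D K, marked=B F K
Mark A: refs=null C, marked=A B F K
Mark D: refs=G K B, marked=A B D F K
Mark C: refs=C F, marked=A B C D F K
Mark G: refs=null null, marked=A B C D F G K
Unmarked (collected): E H I J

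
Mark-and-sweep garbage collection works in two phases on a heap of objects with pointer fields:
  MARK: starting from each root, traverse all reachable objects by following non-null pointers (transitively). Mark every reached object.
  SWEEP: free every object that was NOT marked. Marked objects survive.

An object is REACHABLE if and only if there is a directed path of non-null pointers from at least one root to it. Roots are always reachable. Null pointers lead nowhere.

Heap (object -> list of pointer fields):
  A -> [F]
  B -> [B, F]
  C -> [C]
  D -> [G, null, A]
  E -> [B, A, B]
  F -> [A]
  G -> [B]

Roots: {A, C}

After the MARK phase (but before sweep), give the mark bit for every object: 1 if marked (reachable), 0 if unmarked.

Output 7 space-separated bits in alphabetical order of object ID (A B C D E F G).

Roots: A C
Mark A: refs=F, marked=A
Mark C: refs=C, marked=A C
Mark F: refs=A, marked=A C F
Unmarked (collected): B D E G

Answer: 1 0 1 0 0 1 0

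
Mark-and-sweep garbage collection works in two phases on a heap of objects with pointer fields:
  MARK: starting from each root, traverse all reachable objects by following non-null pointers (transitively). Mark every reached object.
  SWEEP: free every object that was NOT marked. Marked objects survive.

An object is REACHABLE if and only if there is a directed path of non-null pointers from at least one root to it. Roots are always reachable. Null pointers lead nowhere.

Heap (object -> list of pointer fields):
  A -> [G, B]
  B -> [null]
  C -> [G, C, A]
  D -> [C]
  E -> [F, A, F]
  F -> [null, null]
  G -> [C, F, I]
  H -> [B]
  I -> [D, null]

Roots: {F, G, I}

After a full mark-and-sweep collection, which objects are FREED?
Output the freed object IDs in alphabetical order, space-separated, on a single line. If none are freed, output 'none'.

Roots: F G I
Mark F: refs=null null, marked=F
Mark G: refs=C F I, marked=F G
Mark I: refs=D null, marked=F G I
Mark C: refs=G C A, marked=C F G I
Mark D: refs=C, marked=C D F G I
Mark A: refs=G B, marked=A C D F G I
Mark B: refs=null, marked=A B C D F G I
Unmarked (collected): E H

Answer: E H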